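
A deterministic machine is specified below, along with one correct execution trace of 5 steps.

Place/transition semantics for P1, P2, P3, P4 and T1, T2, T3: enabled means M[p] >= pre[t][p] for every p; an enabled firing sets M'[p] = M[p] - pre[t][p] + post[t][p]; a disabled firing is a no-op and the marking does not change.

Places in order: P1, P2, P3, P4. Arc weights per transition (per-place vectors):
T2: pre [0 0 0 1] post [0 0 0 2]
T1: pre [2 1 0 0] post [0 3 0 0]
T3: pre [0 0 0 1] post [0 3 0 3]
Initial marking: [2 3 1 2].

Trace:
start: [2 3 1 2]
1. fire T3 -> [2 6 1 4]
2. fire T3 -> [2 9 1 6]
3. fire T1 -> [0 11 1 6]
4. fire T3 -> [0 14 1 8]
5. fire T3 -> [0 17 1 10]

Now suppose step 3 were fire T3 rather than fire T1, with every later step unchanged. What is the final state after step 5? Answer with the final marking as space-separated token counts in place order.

(re-executing from step 3 with the substitution; state before step 3: [2 9 1 6])
3. fire T3 -> [2 12 1 8]
4. fire T3 -> [2 15 1 10]
5. fire T3 -> [2 18 1 12]

2 18 1 12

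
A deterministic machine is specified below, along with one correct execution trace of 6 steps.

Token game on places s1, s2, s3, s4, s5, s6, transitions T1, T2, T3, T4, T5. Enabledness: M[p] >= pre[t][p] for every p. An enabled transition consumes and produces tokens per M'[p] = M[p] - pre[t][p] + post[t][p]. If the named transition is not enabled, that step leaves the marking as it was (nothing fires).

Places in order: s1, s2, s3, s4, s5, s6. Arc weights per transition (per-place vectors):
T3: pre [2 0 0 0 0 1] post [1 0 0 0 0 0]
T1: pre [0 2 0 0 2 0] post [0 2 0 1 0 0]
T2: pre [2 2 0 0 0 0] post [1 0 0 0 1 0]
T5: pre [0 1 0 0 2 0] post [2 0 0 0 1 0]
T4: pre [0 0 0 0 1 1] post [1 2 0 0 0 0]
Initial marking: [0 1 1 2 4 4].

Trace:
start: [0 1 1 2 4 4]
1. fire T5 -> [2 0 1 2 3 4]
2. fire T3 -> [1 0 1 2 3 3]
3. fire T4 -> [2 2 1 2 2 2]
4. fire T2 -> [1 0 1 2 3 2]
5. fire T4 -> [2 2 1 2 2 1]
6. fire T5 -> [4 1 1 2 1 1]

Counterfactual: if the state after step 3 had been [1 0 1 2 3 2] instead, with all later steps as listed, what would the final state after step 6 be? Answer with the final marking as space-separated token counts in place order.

state after step 3 := [1 0 1 2 3 2]
4. fire T2 -> [1 0 1 2 3 2]
5. fire T4 -> [2 2 1 2 2 1]
6. fire T5 -> [4 1 1 2 1 1]

4 1 1 2 1 1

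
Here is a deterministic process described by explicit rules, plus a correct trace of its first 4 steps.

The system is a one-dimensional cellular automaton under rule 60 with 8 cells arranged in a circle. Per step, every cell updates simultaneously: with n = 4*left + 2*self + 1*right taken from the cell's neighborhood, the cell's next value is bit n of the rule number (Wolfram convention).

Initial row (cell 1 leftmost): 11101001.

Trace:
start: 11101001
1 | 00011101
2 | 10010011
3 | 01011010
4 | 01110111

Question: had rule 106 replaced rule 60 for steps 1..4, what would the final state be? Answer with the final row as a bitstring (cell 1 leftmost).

(re-executing steps 1..4 under rule 106; state before step 1: 11101001)
1 | 00110011
2 | 01110111
3 | 11011101
4 | 01110111

01110111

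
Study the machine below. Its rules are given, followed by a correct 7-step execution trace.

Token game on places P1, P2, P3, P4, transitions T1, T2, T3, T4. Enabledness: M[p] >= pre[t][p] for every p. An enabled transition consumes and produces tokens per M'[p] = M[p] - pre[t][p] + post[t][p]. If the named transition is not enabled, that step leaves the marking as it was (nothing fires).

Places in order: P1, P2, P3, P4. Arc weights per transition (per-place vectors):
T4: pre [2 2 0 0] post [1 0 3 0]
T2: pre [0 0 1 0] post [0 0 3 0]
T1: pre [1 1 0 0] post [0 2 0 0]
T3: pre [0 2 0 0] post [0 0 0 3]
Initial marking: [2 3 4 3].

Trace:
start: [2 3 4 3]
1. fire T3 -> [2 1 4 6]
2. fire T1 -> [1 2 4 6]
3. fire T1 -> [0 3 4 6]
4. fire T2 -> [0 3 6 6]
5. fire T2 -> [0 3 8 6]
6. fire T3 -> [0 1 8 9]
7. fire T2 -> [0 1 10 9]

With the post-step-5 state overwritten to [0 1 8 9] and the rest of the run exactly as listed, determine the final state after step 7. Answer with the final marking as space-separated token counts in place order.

state after step 5 := [0 1 8 9]
6. fire T3 -> [0 1 8 9]
7. fire T2 -> [0 1 10 9]

0 1 10 9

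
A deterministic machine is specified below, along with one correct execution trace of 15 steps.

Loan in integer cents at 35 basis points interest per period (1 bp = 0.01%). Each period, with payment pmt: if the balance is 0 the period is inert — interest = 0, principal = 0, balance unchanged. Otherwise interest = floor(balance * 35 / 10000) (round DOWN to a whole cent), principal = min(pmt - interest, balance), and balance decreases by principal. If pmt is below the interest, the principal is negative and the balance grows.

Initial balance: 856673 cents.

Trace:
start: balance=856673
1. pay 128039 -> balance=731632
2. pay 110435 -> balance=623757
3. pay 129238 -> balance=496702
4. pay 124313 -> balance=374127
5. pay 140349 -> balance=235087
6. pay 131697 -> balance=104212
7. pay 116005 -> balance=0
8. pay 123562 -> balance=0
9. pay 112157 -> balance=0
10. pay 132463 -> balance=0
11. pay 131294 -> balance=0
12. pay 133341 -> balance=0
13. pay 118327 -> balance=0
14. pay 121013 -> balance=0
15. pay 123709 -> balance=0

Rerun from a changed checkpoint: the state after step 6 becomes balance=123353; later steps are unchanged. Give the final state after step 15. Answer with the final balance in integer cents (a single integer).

state after step 6 := balance=123353
7. pay 116005 -> balance=7779
8. pay 123562 -> balance=0
9. pay 112157 -> balance=0
10. pay 132463 -> balance=0
11. pay 131294 -> balance=0
12. pay 133341 -> balance=0
13. pay 118327 -> balance=0
14. pay 121013 -> balance=0
15. pay 123709 -> balance=0

0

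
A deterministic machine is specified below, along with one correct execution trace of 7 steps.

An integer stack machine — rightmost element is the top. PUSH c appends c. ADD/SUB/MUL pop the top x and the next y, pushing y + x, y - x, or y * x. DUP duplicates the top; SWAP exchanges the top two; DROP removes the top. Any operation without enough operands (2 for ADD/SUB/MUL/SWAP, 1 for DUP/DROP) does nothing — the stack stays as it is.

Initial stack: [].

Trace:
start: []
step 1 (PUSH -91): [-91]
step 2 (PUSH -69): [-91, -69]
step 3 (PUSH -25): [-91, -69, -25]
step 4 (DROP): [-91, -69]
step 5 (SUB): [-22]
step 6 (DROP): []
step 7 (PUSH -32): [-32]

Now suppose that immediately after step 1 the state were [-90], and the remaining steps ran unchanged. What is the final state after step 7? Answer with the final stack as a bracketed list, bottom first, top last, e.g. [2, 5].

state after step 1 := [-90]
step 2 (PUSH -69): [-90, -69]
step 3 (PUSH -25): [-90, -69, -25]
step 4 (DROP): [-90, -69]
step 5 (SUB): [-21]
step 6 (DROP): []
step 7 (PUSH -32): [-32]

[-32]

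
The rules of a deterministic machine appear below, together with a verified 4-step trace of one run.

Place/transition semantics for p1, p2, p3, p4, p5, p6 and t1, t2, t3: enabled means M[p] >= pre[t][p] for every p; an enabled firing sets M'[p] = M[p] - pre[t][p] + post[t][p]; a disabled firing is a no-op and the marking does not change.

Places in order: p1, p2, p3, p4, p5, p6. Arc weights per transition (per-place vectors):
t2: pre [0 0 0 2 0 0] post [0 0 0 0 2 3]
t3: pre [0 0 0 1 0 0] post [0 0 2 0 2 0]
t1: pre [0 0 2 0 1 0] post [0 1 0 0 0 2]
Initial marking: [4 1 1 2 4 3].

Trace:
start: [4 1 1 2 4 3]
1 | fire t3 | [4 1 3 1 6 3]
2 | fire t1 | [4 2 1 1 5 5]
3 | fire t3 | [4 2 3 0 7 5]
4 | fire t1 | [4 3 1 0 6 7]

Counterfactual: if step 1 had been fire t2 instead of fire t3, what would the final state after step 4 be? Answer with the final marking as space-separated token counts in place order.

(re-executing from step 1 with the substitution; state before step 1: [4 1 1 2 4 3])
1 | fire t2 | [4 1 1 0 6 6]
2 | fire t1 | [4 1 1 0 6 6]
3 | fire t3 | [4 1 1 0 6 6]
4 | fire t1 | [4 1 1 0 6 6]

4 1 1 0 6 6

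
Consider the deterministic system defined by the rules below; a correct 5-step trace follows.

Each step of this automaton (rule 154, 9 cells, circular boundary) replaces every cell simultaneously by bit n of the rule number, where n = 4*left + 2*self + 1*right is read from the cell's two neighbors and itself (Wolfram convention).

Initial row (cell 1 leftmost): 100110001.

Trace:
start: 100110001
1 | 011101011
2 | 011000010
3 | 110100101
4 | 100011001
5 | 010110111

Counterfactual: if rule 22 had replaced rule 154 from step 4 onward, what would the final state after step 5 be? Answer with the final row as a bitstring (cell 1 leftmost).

(re-executing steps 4..5 under rule 22; state before step 4: 110100101)
4 | 000111100
5 | 001000010

001000010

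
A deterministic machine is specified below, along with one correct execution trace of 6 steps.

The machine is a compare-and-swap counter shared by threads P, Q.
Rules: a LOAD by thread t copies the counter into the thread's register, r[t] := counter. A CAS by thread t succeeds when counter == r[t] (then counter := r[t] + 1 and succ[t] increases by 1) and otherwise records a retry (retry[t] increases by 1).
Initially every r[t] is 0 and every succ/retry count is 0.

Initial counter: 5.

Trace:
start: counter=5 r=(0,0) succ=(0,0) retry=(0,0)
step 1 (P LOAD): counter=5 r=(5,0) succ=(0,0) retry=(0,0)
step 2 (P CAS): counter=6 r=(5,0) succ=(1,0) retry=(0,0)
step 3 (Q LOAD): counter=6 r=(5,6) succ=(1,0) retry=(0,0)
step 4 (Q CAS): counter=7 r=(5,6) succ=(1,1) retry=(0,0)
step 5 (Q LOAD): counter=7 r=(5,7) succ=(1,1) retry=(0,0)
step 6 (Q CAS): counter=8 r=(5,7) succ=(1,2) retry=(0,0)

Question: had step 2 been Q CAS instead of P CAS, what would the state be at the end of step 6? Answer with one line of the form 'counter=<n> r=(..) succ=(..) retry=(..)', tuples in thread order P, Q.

counter=7 r=(5,6) succ=(0,2) retry=(0,1)

(re-executing from step 2 with the substitution; state before step 2: counter=5 r=(5,0) succ=(0,0) retry=(0,0))
step 2 (Q CAS): counter=5 r=(5,0) succ=(0,0) retry=(0,1)
step 3 (Q LOAD): counter=5 r=(5,5) succ=(0,0) retry=(0,1)
step 4 (Q CAS): counter=6 r=(5,5) succ=(0,1) retry=(0,1)
step 5 (Q LOAD): counter=6 r=(5,6) succ=(0,1) retry=(0,1)
step 6 (Q CAS): counter=7 r=(5,6) succ=(0,2) retry=(0,1)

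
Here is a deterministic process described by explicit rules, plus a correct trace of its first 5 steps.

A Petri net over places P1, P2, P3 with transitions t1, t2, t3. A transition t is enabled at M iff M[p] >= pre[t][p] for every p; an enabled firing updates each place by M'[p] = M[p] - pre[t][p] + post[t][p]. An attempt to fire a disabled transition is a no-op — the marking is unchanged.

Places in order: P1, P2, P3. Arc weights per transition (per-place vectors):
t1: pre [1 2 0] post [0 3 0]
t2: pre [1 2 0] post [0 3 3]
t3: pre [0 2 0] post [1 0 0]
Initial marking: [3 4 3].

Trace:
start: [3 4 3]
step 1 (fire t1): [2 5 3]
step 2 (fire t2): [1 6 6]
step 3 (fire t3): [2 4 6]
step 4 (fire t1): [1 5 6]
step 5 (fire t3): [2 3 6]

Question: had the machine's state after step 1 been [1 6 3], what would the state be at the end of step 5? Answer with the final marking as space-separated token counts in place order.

1 4 6

state after step 1 := [1 6 3]
step 2 (fire t2): [0 7 6]
step 3 (fire t3): [1 5 6]
step 4 (fire t1): [0 6 6]
step 5 (fire t3): [1 4 6]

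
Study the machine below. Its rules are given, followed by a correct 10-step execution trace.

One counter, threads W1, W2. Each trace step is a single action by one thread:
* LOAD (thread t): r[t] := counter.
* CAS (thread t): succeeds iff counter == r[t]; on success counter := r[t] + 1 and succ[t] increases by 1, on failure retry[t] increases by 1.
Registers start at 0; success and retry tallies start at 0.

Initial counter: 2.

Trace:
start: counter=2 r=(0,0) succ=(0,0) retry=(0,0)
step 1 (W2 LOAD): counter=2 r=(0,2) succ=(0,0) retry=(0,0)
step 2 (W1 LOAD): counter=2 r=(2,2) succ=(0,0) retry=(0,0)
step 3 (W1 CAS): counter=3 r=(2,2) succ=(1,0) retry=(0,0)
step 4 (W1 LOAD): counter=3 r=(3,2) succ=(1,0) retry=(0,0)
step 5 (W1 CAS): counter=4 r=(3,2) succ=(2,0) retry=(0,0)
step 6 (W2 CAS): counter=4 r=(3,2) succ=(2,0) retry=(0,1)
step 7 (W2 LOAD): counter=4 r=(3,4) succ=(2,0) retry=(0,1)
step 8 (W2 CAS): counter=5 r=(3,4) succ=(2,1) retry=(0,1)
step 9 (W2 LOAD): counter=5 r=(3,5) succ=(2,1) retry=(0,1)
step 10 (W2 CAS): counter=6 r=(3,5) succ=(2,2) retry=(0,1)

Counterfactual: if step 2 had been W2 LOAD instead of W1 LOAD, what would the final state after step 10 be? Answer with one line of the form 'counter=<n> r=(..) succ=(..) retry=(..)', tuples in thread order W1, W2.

counter=5 r=(2,4) succ=(1,2) retry=(1,1)

(re-executing from step 2 with the substitution; state before step 2: counter=2 r=(0,2) succ=(0,0) retry=(0,0))
step 2 (W2 LOAD): counter=2 r=(0,2) succ=(0,0) retry=(0,0)
step 3 (W1 CAS): counter=2 r=(0,2) succ=(0,0) retry=(1,0)
step 4 (W1 LOAD): counter=2 r=(2,2) succ=(0,0) retry=(1,0)
step 5 (W1 CAS): counter=3 r=(2,2) succ=(1,0) retry=(1,0)
step 6 (W2 CAS): counter=3 r=(2,2) succ=(1,0) retry=(1,1)
step 7 (W2 LOAD): counter=3 r=(2,3) succ=(1,0) retry=(1,1)
step 8 (W2 CAS): counter=4 r=(2,3) succ=(1,1) retry=(1,1)
step 9 (W2 LOAD): counter=4 r=(2,4) succ=(1,1) retry=(1,1)
step 10 (W2 CAS): counter=5 r=(2,4) succ=(1,2) retry=(1,1)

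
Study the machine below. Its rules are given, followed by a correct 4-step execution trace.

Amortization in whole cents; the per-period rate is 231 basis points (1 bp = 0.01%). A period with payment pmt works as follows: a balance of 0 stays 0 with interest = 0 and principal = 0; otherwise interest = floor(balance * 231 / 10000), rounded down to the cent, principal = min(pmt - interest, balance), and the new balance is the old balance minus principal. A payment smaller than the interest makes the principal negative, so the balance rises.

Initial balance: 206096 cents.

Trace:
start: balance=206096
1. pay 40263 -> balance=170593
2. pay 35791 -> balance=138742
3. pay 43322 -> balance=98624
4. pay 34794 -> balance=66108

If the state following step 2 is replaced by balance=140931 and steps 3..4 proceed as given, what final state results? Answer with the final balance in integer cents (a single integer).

68399

state after step 2 := balance=140931
3. pay 43322 -> balance=100864
4. pay 34794 -> balance=68399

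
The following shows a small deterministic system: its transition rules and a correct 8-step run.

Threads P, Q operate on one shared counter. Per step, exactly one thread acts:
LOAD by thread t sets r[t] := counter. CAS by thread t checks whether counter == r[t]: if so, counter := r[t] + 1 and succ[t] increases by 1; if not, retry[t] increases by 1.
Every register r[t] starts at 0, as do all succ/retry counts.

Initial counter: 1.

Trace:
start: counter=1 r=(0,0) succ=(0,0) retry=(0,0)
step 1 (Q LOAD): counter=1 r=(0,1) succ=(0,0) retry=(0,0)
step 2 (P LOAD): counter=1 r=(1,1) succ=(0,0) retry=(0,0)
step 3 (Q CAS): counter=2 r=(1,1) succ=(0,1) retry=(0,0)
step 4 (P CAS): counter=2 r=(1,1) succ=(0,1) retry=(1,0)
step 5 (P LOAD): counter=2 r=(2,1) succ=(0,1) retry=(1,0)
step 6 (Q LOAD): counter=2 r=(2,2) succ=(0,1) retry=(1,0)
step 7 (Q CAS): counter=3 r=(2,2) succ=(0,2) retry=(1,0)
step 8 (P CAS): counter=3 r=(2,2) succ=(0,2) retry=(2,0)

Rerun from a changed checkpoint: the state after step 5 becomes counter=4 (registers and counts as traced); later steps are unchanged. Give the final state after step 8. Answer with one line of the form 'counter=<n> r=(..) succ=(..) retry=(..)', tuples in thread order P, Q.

counter=5 r=(2,4) succ=(0,2) retry=(2,0)

state after step 5 := counter=4 r=(2,1) succ=(0,1) retry=(1,0)
step 6 (Q LOAD): counter=4 r=(2,4) succ=(0,1) retry=(1,0)
step 7 (Q CAS): counter=5 r=(2,4) succ=(0,2) retry=(1,0)
step 8 (P CAS): counter=5 r=(2,4) succ=(0,2) retry=(2,0)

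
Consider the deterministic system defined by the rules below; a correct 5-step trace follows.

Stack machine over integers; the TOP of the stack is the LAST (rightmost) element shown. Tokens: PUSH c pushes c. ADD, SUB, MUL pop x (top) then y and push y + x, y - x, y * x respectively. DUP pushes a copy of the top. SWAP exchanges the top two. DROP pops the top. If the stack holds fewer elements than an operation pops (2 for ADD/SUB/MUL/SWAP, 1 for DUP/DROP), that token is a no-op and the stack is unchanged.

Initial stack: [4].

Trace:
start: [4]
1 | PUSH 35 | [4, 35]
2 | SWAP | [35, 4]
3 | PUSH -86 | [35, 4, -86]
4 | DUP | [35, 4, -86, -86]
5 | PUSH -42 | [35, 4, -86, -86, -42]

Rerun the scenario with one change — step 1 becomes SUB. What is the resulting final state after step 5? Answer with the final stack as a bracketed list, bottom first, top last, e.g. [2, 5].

(re-executing from step 1 with the substitution; state before step 1: [4])
1 | SUB | [4]
2 | SWAP | [4]
3 | PUSH -86 | [4, -86]
4 | DUP | [4, -86, -86]
5 | PUSH -42 | [4, -86, -86, -42]

[4, -86, -86, -42]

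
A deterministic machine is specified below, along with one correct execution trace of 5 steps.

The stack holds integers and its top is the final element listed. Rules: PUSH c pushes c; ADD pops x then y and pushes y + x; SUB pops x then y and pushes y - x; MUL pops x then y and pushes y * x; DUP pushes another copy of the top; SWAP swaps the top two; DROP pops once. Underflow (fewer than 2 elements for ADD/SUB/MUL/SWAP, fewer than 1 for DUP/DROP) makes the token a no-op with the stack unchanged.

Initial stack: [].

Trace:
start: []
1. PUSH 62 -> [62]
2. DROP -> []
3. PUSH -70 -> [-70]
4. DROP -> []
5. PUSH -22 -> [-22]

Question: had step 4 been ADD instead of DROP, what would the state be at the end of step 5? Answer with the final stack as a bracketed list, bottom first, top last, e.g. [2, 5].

(re-executing from step 4 with the substitution; state before step 4: [-70])
4. ADD -> [-70]
5. PUSH -22 -> [-70, -22]

[-70, -22]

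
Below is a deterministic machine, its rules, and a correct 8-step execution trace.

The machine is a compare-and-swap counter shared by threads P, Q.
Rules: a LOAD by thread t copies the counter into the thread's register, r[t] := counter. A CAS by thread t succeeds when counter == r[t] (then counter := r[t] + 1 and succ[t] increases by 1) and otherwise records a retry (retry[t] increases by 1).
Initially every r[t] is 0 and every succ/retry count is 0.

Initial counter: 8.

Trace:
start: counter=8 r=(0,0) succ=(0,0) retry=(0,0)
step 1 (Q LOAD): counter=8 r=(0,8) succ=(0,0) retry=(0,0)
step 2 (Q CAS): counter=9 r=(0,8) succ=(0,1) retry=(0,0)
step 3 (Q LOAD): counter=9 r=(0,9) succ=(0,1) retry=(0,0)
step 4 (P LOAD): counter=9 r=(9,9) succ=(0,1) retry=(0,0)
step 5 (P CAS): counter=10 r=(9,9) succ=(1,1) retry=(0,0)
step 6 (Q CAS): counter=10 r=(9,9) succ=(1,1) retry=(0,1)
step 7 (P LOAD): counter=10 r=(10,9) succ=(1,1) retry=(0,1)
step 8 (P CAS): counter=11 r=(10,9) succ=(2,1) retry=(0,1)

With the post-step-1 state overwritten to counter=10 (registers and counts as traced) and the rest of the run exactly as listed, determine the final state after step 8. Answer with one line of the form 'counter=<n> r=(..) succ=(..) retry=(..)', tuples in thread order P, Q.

state after step 1 := counter=10 r=(0,8) succ=(0,0) retry=(0,0)
step 2 (Q CAS): counter=10 r=(0,8) succ=(0,0) retry=(0,1)
step 3 (Q LOAD): counter=10 r=(0,10) succ=(0,0) retry=(0,1)
step 4 (P LOAD): counter=10 r=(10,10) succ=(0,0) retry=(0,1)
step 5 (P CAS): counter=11 r=(10,10) succ=(1,0) retry=(0,1)
step 6 (Q CAS): counter=11 r=(10,10) succ=(1,0) retry=(0,2)
step 7 (P LOAD): counter=11 r=(11,10) succ=(1,0) retry=(0,2)
step 8 (P CAS): counter=12 r=(11,10) succ=(2,0) retry=(0,2)

counter=12 r=(11,10) succ=(2,0) retry=(0,2)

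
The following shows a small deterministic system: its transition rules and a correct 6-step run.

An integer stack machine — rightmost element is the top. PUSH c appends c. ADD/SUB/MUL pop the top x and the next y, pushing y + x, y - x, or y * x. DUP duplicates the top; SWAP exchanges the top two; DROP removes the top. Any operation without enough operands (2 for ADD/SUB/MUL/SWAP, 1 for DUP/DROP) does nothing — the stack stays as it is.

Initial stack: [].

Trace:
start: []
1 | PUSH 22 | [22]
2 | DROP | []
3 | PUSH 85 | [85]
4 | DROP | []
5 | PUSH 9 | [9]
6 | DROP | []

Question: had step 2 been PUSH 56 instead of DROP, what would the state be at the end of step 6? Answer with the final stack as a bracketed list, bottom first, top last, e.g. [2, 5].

[22, 56]

(re-executing from step 2 with the substitution; state before step 2: [22])
2 | PUSH 56 | [22, 56]
3 | PUSH 85 | [22, 56, 85]
4 | DROP | [22, 56]
5 | PUSH 9 | [22, 56, 9]
6 | DROP | [22, 56]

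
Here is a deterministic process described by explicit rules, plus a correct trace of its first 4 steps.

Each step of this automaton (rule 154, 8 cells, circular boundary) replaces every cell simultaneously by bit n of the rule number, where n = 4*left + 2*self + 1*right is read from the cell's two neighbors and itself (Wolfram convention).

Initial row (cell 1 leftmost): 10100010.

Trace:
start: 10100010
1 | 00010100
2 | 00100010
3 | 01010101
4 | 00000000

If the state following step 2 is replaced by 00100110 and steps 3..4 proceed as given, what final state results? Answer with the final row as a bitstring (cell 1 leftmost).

00011000

state after step 2 := 00100110
3 | 01011101
4 | 00011000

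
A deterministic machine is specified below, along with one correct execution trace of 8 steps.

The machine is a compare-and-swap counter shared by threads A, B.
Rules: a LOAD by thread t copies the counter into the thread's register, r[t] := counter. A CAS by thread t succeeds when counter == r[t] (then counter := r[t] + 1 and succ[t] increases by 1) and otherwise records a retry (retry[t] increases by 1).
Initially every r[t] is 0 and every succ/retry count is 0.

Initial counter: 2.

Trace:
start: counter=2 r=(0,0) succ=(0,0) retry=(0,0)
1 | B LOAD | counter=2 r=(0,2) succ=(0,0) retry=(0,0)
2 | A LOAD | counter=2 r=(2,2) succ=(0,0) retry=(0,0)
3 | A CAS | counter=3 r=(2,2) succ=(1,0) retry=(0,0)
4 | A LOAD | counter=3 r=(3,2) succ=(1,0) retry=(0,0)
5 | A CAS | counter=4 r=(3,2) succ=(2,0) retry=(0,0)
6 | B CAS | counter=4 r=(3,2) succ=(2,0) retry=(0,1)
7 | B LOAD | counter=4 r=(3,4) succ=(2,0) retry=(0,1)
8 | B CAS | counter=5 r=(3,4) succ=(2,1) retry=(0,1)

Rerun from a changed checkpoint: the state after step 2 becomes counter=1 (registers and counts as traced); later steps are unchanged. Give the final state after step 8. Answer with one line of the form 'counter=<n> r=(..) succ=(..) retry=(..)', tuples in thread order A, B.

counter=4 r=(1,3) succ=(1,2) retry=(1,0)

state after step 2 := counter=1 r=(2,2) succ=(0,0) retry=(0,0)
3 | A CAS | counter=1 r=(2,2) succ=(0,0) retry=(1,0)
4 | A LOAD | counter=1 r=(1,2) succ=(0,0) retry=(1,0)
5 | A CAS | counter=2 r=(1,2) succ=(1,0) retry=(1,0)
6 | B CAS | counter=3 r=(1,2) succ=(1,1) retry=(1,0)
7 | B LOAD | counter=3 r=(1,3) succ=(1,1) retry=(1,0)
8 | B CAS | counter=4 r=(1,3) succ=(1,2) retry=(1,0)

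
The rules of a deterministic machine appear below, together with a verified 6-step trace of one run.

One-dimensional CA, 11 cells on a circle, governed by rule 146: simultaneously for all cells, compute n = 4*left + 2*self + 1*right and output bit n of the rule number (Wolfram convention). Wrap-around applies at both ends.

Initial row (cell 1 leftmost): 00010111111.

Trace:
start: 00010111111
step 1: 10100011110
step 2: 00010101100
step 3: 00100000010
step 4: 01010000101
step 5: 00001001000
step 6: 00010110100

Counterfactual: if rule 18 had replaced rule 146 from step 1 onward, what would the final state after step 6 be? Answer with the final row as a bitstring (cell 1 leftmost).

(re-executing steps 1..6 under rule 18; state before step 1: 00010111111)
step 1: 10100000000
step 2: 00010000001
step 3: 10101000010
step 4: 00000100100
step 5: 00001011010
step 6: 00010000001

00010000001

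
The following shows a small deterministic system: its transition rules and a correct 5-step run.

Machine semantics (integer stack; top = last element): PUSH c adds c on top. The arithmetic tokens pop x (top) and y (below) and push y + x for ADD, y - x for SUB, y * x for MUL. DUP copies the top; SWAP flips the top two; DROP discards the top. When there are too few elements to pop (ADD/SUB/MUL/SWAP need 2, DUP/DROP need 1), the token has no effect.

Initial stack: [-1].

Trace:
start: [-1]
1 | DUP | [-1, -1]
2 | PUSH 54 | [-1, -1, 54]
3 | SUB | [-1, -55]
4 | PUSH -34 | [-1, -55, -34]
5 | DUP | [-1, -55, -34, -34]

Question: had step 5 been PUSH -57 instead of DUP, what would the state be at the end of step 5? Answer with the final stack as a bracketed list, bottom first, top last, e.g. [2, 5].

(re-executing from step 5 with the substitution; state before step 5: [-1, -55, -34])
5 | PUSH -57 | [-1, -55, -34, -57]

[-1, -55, -34, -57]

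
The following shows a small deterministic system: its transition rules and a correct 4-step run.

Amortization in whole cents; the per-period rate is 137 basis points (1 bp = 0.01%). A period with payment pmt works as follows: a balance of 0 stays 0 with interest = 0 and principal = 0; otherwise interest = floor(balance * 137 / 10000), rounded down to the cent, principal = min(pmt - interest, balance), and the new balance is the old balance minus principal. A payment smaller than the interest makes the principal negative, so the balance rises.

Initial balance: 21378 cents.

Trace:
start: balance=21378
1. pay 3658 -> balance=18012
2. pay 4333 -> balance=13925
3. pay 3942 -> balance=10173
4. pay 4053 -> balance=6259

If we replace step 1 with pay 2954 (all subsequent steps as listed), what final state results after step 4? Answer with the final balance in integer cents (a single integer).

6993

(re-executing from step 1 with the substitution; state before step 1: balance=21378)
1. pay 2954 -> balance=18716
2. pay 4333 -> balance=14639
3. pay 3942 -> balance=10897
4. pay 4053 -> balance=6993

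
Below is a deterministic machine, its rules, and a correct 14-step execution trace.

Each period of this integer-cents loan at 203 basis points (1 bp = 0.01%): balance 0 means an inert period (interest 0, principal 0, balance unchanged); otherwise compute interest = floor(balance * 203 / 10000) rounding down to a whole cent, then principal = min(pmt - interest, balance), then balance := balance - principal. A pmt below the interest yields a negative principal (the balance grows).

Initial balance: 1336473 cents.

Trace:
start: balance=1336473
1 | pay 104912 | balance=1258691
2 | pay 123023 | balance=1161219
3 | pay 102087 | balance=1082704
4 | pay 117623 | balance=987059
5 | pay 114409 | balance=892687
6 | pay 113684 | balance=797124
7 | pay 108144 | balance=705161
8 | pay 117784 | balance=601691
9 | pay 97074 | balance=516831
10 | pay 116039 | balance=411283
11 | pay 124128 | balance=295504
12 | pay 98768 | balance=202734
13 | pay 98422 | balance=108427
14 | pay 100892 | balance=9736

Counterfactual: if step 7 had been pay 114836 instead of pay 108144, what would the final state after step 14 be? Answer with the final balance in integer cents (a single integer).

2032

(re-executing from step 7 with the substitution; state before step 7: balance=797124)
7 | pay 114836 | balance=698469
8 | pay 117784 | balance=594863
9 | pay 97074 | balance=509864
10 | pay 116039 | balance=404175
11 | pay 124128 | balance=288251
12 | pay 98768 | balance=195334
13 | pay 98422 | balance=100877
14 | pay 100892 | balance=2032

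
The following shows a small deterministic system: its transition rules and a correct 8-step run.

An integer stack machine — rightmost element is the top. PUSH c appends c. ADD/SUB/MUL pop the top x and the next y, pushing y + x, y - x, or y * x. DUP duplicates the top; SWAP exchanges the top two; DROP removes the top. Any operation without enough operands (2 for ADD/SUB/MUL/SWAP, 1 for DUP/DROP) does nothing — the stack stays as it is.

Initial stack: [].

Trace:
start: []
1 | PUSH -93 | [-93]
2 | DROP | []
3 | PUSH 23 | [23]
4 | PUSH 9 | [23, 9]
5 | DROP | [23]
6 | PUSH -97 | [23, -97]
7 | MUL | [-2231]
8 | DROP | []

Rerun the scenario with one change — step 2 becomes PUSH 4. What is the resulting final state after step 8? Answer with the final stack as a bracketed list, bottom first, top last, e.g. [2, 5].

[-93, 4]

(re-executing from step 2 with the substitution; state before step 2: [-93])
2 | PUSH 4 | [-93, 4]
3 | PUSH 23 | [-93, 4, 23]
4 | PUSH 9 | [-93, 4, 23, 9]
5 | DROP | [-93, 4, 23]
6 | PUSH -97 | [-93, 4, 23, -97]
7 | MUL | [-93, 4, -2231]
8 | DROP | [-93, 4]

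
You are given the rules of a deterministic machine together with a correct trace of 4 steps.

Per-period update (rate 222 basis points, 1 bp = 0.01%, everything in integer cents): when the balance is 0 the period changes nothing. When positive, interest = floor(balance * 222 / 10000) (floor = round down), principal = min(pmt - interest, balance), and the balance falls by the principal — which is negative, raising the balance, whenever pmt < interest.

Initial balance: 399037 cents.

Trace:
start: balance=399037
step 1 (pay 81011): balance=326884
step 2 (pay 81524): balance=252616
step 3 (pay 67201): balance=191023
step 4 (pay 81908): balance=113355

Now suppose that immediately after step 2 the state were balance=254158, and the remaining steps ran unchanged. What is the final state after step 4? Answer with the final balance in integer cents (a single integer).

114966

state after step 2 := balance=254158
step 3 (pay 67201): balance=192599
step 4 (pay 81908): balance=114966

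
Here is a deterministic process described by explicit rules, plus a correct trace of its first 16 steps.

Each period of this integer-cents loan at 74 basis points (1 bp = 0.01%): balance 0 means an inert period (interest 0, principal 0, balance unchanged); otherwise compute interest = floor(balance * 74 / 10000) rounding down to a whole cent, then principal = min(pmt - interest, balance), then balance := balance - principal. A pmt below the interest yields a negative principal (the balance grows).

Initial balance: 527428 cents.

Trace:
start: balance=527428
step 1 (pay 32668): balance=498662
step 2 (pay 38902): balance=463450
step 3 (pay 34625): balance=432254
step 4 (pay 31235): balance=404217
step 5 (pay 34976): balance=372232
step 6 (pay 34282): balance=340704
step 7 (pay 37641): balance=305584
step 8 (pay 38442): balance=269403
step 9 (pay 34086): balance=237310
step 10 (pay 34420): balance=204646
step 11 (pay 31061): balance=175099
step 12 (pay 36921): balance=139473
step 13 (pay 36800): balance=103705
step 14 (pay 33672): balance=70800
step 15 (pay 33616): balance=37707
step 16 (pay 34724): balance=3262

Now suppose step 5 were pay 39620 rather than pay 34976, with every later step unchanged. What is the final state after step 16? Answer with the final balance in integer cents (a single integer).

(re-executing from step 5 with the substitution; state before step 5: balance=404217)
step 5 (pay 39620): balance=367588
step 6 (pay 34282): balance=336026
step 7 (pay 37641): balance=300871
step 8 (pay 38442): balance=264655
step 9 (pay 34086): balance=232527
step 10 (pay 34420): balance=199827
step 11 (pay 31061): balance=170244
step 12 (pay 36921): balance=134582
step 13 (pay 36800): balance=98777
step 14 (pay 33672): balance=65835
step 15 (pay 33616): balance=32706
step 16 (pay 34724): balance=0

0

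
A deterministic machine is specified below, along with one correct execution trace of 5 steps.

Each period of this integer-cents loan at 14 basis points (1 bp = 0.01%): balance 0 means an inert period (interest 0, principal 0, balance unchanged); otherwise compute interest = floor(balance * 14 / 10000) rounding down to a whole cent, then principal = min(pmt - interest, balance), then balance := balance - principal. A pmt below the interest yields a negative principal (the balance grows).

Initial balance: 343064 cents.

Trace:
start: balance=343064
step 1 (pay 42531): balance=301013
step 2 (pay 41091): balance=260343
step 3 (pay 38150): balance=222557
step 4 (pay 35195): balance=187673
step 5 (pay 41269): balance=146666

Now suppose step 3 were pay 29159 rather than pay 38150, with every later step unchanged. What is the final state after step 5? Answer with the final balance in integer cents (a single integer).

155683

(re-executing from step 3 with the substitution; state before step 3: balance=260343)
step 3 (pay 29159): balance=231548
step 4 (pay 35195): balance=196677
step 5 (pay 41269): balance=155683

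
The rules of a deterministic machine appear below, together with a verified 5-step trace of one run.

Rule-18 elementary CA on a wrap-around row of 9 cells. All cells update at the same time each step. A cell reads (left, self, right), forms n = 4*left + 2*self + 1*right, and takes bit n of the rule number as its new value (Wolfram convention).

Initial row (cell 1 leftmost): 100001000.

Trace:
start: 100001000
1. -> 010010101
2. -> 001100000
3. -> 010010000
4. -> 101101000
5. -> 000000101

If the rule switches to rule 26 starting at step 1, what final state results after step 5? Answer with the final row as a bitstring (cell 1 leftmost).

(re-executing steps 1..5 under rule 26; state before step 1: 100001000)
1. -> 010010101
2. -> 001100000
3. -> 011010000
4. -> 110001000
5. -> 101010101

101010101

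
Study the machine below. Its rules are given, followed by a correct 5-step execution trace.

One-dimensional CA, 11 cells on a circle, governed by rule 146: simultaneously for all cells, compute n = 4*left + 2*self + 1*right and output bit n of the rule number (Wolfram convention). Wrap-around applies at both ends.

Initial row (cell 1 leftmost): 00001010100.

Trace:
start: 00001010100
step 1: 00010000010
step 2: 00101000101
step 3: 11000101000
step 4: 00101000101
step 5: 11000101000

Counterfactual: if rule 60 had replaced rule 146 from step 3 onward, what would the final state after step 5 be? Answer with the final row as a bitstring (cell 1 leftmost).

01010011110

(re-executing steps 3..5 under rule 60; state before step 3: 00101000101)
step 3: 10111100111
step 4: 01100010100
step 5: 01010011110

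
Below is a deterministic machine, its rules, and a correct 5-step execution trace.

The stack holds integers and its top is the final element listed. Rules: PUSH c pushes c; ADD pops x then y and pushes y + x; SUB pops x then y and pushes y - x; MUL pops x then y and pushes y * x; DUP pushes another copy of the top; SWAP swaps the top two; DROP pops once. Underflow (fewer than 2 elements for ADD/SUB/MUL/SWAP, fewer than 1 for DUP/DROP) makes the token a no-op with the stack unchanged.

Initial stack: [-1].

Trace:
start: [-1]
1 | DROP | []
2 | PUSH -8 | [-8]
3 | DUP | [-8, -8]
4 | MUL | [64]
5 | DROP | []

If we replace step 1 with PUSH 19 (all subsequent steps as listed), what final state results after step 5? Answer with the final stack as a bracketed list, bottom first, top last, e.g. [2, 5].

[-1, 19]

(re-executing from step 1 with the substitution; state before step 1: [-1])
1 | PUSH 19 | [-1, 19]
2 | PUSH -8 | [-1, 19, -8]
3 | DUP | [-1, 19, -8, -8]
4 | MUL | [-1, 19, 64]
5 | DROP | [-1, 19]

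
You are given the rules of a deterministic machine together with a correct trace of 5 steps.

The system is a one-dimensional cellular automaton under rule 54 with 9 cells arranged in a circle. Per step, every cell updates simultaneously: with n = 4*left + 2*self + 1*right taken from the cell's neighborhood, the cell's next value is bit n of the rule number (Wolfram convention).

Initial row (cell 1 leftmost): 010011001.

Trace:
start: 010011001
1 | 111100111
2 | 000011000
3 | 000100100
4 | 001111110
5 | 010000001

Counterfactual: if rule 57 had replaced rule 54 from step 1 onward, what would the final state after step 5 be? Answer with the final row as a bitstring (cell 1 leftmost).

010010101

(re-executing steps 1..5 under rule 57; state before step 1: 010011001)
1 | 101010100
2 | 010101010
3 | 001010101
4 | 100101010
5 | 010010101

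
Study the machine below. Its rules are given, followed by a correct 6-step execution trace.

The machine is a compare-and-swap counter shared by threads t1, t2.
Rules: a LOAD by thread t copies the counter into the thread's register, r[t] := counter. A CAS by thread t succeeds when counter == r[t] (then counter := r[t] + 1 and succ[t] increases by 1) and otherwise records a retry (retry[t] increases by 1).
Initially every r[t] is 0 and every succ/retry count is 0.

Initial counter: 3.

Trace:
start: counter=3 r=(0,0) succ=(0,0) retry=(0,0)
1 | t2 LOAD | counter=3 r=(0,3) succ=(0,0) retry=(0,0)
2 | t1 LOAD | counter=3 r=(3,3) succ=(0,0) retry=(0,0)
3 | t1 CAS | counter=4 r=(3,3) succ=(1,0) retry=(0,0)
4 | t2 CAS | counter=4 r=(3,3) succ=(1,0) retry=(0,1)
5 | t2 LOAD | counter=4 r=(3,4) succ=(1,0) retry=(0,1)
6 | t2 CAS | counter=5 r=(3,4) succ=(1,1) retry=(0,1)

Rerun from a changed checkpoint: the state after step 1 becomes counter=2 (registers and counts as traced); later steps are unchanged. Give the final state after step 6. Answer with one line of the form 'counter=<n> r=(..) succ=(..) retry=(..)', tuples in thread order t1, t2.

state after step 1 := counter=2 r=(0,3) succ=(0,0) retry=(0,0)
2 | t1 LOAD | counter=2 r=(2,3) succ=(0,0) retry=(0,0)
3 | t1 CAS | counter=3 r=(2,3) succ=(1,0) retry=(0,0)
4 | t2 CAS | counter=4 r=(2,3) succ=(1,1) retry=(0,0)
5 | t2 LOAD | counter=4 r=(2,4) succ=(1,1) retry=(0,0)
6 | t2 CAS | counter=5 r=(2,4) succ=(1,2) retry=(0,0)

counter=5 r=(2,4) succ=(1,2) retry=(0,0)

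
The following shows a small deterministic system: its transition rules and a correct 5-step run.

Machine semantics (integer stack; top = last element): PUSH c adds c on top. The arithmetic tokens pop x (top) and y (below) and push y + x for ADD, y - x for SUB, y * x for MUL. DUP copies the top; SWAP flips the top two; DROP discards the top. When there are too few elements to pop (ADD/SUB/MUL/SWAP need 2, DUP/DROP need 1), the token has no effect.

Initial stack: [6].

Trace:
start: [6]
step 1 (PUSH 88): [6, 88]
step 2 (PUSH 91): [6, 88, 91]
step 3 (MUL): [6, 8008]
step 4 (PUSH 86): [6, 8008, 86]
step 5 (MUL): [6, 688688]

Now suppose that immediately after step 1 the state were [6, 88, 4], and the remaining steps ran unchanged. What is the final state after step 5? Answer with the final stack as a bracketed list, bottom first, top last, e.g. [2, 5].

state after step 1 := [6, 88, 4]
step 2 (PUSH 91): [6, 88, 4, 91]
step 3 (MUL): [6, 88, 364]
step 4 (PUSH 86): [6, 88, 364, 86]
step 5 (MUL): [6, 88, 31304]

[6, 88, 31304]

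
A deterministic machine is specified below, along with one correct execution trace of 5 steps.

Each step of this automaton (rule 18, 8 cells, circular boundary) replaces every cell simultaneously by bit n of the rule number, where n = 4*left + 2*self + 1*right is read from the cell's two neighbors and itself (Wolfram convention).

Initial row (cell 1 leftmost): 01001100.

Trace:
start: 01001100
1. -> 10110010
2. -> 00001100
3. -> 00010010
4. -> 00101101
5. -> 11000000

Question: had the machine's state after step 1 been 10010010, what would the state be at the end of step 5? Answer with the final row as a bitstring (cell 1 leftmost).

10101010

state after step 1 := 10010010
2. -> 01101100
3. -> 10000010
4. -> 01000100
5. -> 10101010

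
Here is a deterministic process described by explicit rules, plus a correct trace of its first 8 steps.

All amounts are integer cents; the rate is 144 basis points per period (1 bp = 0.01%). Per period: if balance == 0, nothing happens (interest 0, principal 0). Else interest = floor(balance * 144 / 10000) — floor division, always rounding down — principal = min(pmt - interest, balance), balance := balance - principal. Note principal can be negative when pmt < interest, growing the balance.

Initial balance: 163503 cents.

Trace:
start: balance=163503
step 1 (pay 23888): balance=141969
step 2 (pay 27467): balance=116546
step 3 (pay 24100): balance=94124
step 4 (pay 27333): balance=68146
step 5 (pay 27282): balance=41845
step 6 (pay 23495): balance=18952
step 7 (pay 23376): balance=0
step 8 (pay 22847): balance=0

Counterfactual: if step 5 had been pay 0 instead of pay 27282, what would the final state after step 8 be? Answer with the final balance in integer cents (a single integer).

1419

(re-executing from step 5 with the substitution; state before step 5: balance=68146)
step 5 (pay 0): balance=69127
step 6 (pay 23495): balance=46627
step 7 (pay 23376): balance=23922
step 8 (pay 22847): balance=1419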